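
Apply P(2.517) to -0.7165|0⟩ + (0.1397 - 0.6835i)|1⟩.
-0.7165|0⟩ + (0.2864 + 0.6361i)|1⟩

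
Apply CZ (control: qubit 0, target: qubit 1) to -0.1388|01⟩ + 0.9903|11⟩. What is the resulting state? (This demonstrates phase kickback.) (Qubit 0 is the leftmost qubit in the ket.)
-0.1388|01⟩ - 0.9903|11⟩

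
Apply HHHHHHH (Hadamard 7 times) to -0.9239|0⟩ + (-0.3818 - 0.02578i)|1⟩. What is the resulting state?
(-0.9233 - 0.01823i)|0⟩ + (-0.3833 + 0.01823i)|1⟩

H² = I, so H^7 = H: a single Hadamard. With (a, b) = (-0.9239, (-0.3818 - 0.02578i)), H gives ((a + b)/√2, (a − b)/√2) = ((-0.9233 - 0.01823i), (-0.3833 + 0.01823i)).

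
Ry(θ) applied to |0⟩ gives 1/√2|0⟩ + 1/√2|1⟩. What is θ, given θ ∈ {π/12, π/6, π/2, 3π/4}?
π/2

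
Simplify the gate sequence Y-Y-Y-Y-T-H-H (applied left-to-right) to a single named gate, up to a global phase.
T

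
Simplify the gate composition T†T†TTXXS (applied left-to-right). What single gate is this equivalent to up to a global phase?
S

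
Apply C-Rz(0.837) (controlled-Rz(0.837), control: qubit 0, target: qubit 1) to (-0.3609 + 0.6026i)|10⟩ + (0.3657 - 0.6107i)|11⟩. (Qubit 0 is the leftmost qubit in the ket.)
(-0.08486 + 0.6973i)|10⟩ + (0.5823 - 0.4094i)|11⟩

C-Rz(0.837) leaves the control-|0⟩ kets |00⟩, |01⟩ unchanged and applies Rz(0.837) to qubit 1 on the control-|1⟩ pair (|10⟩, |11⟩).
Rz(0.837) = [[e^(−iθ/2), 0], [0, e^(iθ/2)]] with e^(±iθ/2) = cos(θ/2) ± i·sin(θ/2); θ = 0.837, cos(θ/2) ≈ 0.9137, sin(θ/2) ≈ 0.40639.
With a = amp(|10⟩) = (-0.3609 + 0.6026i) and b = amp(|11⟩) = (0.3657 - 0.6107i):
new amp(|10⟩) = (0.9137 - 0.40639i)·a = (-0.08486 + 0.6973i)
new amp(|11⟩) = (0.9137 + 0.40639i)·b = (0.5823 - 0.4094i)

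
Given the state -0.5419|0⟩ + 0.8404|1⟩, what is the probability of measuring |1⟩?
0.7063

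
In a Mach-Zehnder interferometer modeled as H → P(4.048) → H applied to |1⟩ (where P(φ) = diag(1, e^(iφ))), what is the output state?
(0.8083 + 0.3936i)|0⟩ + (0.1917 - 0.3936i)|1⟩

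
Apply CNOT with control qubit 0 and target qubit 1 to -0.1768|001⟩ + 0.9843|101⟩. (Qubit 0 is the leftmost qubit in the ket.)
-0.1768|001⟩ + 0.9843|111⟩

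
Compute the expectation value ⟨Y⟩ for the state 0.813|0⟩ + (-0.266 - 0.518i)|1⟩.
-0.8423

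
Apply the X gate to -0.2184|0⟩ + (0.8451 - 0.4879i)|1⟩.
(0.8451 - 0.4879i)|0⟩ - 0.2184|1⟩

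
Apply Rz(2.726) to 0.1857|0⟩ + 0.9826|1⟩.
(0.03831 - 0.1817i)|0⟩ + (0.2027 + 0.9615i)|1⟩

Rz(2.726) = [[e^(−iθ/2), 0], [0, e^(iθ/2)]] with e^(±iθ/2) = cos(θ/2) ± i·sin(θ/2); θ = 2.726, cos(θ/2) ≈ 0.206304, sin(θ/2) ≈ 0.978488.
With a = amp(|0⟩) = 0.1857 and b = amp(|1⟩) = 0.9826:
new amp(|0⟩) = (0.206304 - 0.978488i)·a = (0.03831 - 0.1817i)
new amp(|1⟩) = (0.206304 + 0.978488i)·b = (0.2027 + 0.9615i)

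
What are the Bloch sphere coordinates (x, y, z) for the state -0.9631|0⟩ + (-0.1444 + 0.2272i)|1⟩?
(0.2781, -0.4376, 0.8551)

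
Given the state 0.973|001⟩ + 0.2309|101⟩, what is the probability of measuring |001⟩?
0.9467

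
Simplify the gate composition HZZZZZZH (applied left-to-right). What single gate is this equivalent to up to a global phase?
I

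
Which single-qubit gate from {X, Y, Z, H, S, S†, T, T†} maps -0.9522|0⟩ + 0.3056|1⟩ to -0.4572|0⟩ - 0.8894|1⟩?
H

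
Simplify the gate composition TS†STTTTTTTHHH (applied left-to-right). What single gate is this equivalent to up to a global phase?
H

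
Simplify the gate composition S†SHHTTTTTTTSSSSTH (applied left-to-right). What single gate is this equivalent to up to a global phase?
H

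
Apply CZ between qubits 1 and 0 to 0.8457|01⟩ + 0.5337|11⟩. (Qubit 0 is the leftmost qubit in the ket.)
0.8457|01⟩ - 0.5337|11⟩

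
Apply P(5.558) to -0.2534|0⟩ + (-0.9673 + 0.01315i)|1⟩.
-0.2534|0⟩ + (-0.7152 + 0.6514i)|1⟩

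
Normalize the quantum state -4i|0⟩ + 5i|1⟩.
-0.6247i|0⟩ + 0.7809i|1⟩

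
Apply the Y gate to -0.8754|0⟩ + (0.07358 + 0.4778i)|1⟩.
(0.4778 - 0.07358i)|0⟩ - 0.8754i|1⟩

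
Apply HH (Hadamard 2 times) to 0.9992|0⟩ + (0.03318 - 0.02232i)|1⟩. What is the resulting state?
0.9992|0⟩ + (0.03318 - 0.02232i)|1⟩

H² = I, so an even number of Hadamards cancels: H^2 = I and the state is unchanged.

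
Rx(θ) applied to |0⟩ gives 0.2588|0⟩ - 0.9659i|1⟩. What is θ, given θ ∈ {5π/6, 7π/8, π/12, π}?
5π/6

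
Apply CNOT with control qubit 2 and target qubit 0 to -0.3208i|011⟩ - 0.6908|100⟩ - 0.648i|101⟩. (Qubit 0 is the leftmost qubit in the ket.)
-0.648i|001⟩ - 0.6908|100⟩ - 0.3208i|111⟩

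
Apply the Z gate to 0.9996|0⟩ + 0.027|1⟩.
0.9996|0⟩ - 0.027|1⟩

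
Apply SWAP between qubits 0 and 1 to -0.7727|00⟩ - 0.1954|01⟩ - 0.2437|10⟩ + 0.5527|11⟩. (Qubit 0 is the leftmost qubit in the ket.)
-0.7727|00⟩ - 0.2437|01⟩ - 0.1954|10⟩ + 0.5527|11⟩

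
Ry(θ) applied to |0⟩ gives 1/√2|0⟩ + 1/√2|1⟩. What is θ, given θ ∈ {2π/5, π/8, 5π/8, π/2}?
π/2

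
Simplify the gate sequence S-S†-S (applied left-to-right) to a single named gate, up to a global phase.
S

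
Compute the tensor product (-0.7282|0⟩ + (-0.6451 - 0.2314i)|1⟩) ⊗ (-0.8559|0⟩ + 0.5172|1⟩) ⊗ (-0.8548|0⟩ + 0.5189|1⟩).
-0.5328|000⟩ + 0.3234|001⟩ + 0.3219|010⟩ - 0.1954|011⟩ + (-0.472 - 0.1693i)|100⟩ + (0.2865 + 0.1028i)|101⟩ + (0.2852 + 0.1023i)|110⟩ + (-0.1731 - 0.0621i)|111⟩

amp(|b₁b₂…⟩) = product of the factor amplitudes for bits b₁, b₂, …; only kets whose every factor amplitude is nonzero survive.
|000⟩: (-0.7282)(-0.8559)(-0.8548) = -0.5328
|001⟩: (-0.7282)(-0.8559)(0.5189) = 0.3234
|010⟩: (-0.7282)(0.5172)(-0.8548) = 0.3219
|011⟩: (-0.7282)(0.5172)(0.5189) = -0.1954
|100⟩: (-0.6451 - 0.2314i)(-0.8559)(-0.8548) = (-0.472 - 0.1693i)
|101⟩: (-0.6451 - 0.2314i)(-0.8559)(0.5189) = (0.2865 + 0.1028i)
|110⟩: (-0.6451 - 0.2314i)(0.5172)(-0.8548) = (0.2852 + 0.1023i)
|111⟩: (-0.6451 - 0.2314i)(0.5172)(0.5189) = (-0.1731 - 0.0621i)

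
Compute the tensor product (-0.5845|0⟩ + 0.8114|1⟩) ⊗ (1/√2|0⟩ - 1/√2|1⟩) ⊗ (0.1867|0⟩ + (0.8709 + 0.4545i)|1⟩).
-0.07716|000⟩ + (-0.3599 - 0.1878i)|001⟩ + 0.07716|010⟩ + (0.3599 + 0.1878i)|011⟩ + 0.1071|100⟩ + (0.4997 + 0.2608i)|101⟩ - 0.1071|110⟩ + (-0.4997 - 0.2608i)|111⟩

amp(|b₁b₂…⟩) = product of the factor amplitudes for bits b₁, b₂, …; only kets whose every factor amplitude is nonzero survive.
|000⟩: (-0.5845)(1/√2)(0.1867) = -0.07716
|001⟩: (-0.5845)(1/√2)(0.8709 + 0.4545i) = (-0.3599 - 0.1878i)
|010⟩: (-0.5845)(-1/√2)(0.1867) = 0.07716
|011⟩: (-0.5845)(-1/√2)(0.8709 + 0.4545i) = (0.3599 + 0.1878i)
|100⟩: (0.8114)(1/√2)(0.1867) = 0.1071
|101⟩: (0.8114)(1/√2)(0.8709 + 0.4545i) = (0.4997 + 0.2608i)
|110⟩: (0.8114)(-1/√2)(0.1867) = -0.1071
|111⟩: (0.8114)(-1/√2)(0.8709 + 0.4545i) = (-0.4997 - 0.2608i)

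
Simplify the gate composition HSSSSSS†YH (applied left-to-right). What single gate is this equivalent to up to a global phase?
Y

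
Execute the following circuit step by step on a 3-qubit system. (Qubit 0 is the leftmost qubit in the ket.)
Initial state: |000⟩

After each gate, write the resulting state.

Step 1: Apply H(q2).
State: 1/√2|000⟩ + 1/√2|001⟩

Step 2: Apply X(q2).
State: 1/√2|000⟩ + 1/√2|001⟩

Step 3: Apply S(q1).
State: 1/√2|000⟩ + 1/√2|001⟩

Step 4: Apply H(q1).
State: 1/2|000⟩ + 1/2|001⟩ + 1/2|010⟩ + 1/2|011⟩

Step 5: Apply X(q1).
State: 1/2|000⟩ + 1/2|001⟩ + 1/2|010⟩ + 1/2|011⟩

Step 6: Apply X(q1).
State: 1/2|000⟩ + 1/2|001⟩ + 1/2|010⟩ + 1/2|011⟩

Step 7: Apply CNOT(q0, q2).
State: 1/2|000⟩ + 1/2|001⟩ + 1/2|010⟩ + 1/2|011⟩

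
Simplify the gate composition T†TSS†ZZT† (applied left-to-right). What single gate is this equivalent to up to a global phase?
T†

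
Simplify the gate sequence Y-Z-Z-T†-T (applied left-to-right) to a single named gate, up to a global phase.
Y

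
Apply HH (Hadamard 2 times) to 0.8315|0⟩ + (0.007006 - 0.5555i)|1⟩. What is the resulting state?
0.8315|0⟩ + (0.007006 - 0.5555i)|1⟩

H² = I, so an even number of Hadamards cancels: H^2 = I and the state is unchanged.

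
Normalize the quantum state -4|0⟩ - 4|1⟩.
-1/√2|0⟩ - 1/√2|1⟩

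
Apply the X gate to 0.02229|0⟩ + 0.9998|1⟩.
0.9998|0⟩ + 0.02229|1⟩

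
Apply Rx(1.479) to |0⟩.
0.7388|0⟩ - 0.6739i|1⟩

Rx(1.479) = [[cos(θ/2), −i·sin(θ/2)], [−i·sin(θ/2), cos(θ/2)]]; θ = 1.479, cos(θ/2) ≈ 0.738806, sin(θ/2) ≈ 0.673919.
With a = amp(|0⟩) = 1 and b = amp(|1⟩) = 0:
new amp(|0⟩) = (0.738806)·a + (-0.673919i)·b = 0.7388
new amp(|1⟩) = (-0.673919i)·a + (0.738806)·b = -0.6739i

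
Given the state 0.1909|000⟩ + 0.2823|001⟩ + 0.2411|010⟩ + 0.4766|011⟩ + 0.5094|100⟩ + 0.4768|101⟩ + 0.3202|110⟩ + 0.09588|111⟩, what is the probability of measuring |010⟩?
0.05813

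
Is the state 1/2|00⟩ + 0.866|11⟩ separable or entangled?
Entangled

Writing the state as a|00⟩ + b|01⟩ + c|10⟩ + d|11⟩, it is a product state iff ad − bc = 0.
Here (a, b, c, d) = (1/2, 0, 0, 0.866): ad − bc = (1/2)(0.866) − (0)(0) = 0.433 ≠ 0, so the state is entangled.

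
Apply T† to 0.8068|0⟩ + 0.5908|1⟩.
0.8068|0⟩ + (0.4178 - 0.4178i)|1⟩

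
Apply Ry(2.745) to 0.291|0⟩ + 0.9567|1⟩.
-0.8806|0⟩ + 0.4738|1⟩

Ry(2.745) = [[cos(θ/2), −sin(θ/2)], [sin(θ/2), cos(θ/2)]]; θ = 2.745, cos(θ/2) ≈ 0.196999, sin(θ/2) ≈ 0.980404.
With a = amp(|0⟩) = 0.291 and b = amp(|1⟩) = 0.9567:
new amp(|0⟩) = (0.196999)·a + (-0.980404)·b = -0.8806
new amp(|1⟩) = (0.980404)·a + (0.196999)·b = 0.4738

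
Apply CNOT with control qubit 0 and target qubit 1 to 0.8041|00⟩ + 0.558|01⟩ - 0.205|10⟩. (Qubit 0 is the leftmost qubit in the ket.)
0.8041|00⟩ + 0.558|01⟩ - 0.205|11⟩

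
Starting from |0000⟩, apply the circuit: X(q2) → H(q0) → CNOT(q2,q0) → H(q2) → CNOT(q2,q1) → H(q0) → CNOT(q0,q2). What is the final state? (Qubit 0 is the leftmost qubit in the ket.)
1/√2|0000⟩ - 1/√2|0110⟩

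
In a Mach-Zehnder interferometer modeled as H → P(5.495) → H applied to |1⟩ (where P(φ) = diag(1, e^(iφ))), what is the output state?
(0.1474 + 0.3545i)|0⟩ + (0.8526 - 0.3545i)|1⟩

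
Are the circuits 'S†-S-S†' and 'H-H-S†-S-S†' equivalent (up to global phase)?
Yes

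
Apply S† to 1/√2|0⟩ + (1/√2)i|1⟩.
1/√2|0⟩ + 1/√2|1⟩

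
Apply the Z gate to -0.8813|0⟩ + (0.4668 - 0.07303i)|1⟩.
-0.8813|0⟩ + (-0.4668 + 0.07303i)|1⟩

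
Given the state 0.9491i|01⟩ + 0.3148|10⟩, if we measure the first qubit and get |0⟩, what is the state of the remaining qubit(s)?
i|1⟩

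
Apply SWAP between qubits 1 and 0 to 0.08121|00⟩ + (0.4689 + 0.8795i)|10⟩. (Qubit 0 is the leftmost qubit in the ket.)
0.08121|00⟩ + (0.4689 + 0.8795i)|01⟩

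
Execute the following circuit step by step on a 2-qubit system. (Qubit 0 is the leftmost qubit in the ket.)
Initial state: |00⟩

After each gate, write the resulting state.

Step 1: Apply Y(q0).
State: i|10⟩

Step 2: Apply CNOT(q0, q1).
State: i|11⟩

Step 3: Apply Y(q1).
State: |10⟩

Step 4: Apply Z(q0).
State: -|10⟩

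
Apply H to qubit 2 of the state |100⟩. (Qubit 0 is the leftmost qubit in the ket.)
1/√2|100⟩ + 1/√2|101⟩

H on qubit 2 mixes each pair of kets that differ only in qubit 2: amplitudes (a, b) of (|…0…⟩, |…1…⟩) become ((a + b)/√2, (a − b)/√2). Kets absent from the input have amplitude 0.
(|100⟩, |101⟩): (a, b) = (1, 0) → (1/√2, 1/√2)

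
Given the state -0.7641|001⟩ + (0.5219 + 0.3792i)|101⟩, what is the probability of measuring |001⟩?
0.5838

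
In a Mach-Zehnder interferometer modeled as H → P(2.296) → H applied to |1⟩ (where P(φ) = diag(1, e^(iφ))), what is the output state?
(0.8316 - 0.3742i)|0⟩ + (0.1684 + 0.3742i)|1⟩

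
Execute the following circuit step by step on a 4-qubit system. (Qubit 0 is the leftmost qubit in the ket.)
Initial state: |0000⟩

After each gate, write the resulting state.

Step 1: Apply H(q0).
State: 1/√2|0000⟩ + 1/√2|1000⟩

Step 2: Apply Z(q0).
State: 1/√2|0000⟩ - 1/√2|1000⟩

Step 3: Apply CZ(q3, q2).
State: 1/√2|0000⟩ - 1/√2|1000⟩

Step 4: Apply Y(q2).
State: (1/√2)i|0010⟩ - (1/√2)i|1010⟩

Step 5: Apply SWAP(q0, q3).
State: (1/√2)i|0010⟩ - (1/√2)i|0011⟩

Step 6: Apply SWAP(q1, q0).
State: (1/√2)i|0010⟩ - (1/√2)i|0011⟩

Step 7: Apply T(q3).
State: (1/√2)i|0010⟩ + (1/2 - (1/2)i)|0011⟩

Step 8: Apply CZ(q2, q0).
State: (1/√2)i|0010⟩ + (1/2 - (1/2)i)|0011⟩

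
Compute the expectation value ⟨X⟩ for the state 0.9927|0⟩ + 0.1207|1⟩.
0.2396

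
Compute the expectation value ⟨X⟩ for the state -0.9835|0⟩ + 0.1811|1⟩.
-0.3562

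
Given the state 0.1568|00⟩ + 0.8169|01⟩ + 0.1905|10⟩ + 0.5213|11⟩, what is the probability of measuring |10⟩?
0.03629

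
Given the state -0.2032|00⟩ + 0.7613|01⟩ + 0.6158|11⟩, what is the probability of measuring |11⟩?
0.3792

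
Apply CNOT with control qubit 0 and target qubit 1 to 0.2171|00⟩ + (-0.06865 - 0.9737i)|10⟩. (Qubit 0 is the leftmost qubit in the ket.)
0.2171|00⟩ + (-0.06865 - 0.9737i)|11⟩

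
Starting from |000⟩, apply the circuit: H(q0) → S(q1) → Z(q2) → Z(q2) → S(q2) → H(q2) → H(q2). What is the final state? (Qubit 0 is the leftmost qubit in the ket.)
1/√2|000⟩ + 1/√2|100⟩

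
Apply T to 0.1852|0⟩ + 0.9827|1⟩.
0.1852|0⟩ + (0.6949 + 0.6949i)|1⟩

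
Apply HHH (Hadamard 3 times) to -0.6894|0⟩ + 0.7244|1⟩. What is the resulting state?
0.02475|0⟩ - 0.9997|1⟩

H² = I, so H^3 = H: a single Hadamard. With (a, b) = (-0.6894, 0.7244), H gives ((a + b)/√2, (a − b)/√2) = (0.02475, -0.9997).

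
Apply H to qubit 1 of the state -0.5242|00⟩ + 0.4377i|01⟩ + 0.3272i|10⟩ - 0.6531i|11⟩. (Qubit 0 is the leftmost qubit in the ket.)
(-0.3707 + 0.3095i)|00⟩ + (-0.3707 - 0.3095i)|01⟩ - 0.2304i|10⟩ + 0.6932i|11⟩

H on qubit 1 mixes each pair of kets that differ only in qubit 1: amplitudes (a, b) of (|…0…⟩, |…1…⟩) become ((a + b)/√2, (a − b)/√2). Kets absent from the input have amplitude 0.
(|00⟩, |01⟩): (a, b) = (-0.5242, 0.4377i) → ((-0.3707 + 0.3095i), (-0.3707 - 0.3095i))
(|10⟩, |11⟩): (a, b) = (0.3272i, -0.6531i) → (-0.2304i, 0.6932i)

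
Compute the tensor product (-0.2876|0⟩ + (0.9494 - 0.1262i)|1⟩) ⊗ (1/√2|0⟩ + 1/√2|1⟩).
-0.2034|00⟩ - 0.2034|01⟩ + (0.6713 - 0.08924i)|10⟩ + (0.6713 - 0.08924i)|11⟩

amp(|b₁b₂…⟩) = product of the factor amplitudes for bits b₁, b₂, …; only kets whose every factor amplitude is nonzero survive.
|00⟩: (-0.2876)(1/√2) = -0.2034
|01⟩: (-0.2876)(1/√2) = -0.2034
|10⟩: (0.9494 - 0.1262i)(1/√2) = (0.6713 - 0.08924i)
|11⟩: (0.9494 - 0.1262i)(1/√2) = (0.6713 - 0.08924i)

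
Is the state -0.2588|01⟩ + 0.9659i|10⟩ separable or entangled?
Entangled

Writing the state as a|00⟩ + b|01⟩ + c|10⟩ + d|11⟩, it is a product state iff ad − bc = 0.
Here (a, b, c, d) = (0, -0.2588, 0.9659i, 0): ad − bc = (0)(0) − (-0.2588)(0.9659i) = 0.25i ≠ 0, so the state is entangled.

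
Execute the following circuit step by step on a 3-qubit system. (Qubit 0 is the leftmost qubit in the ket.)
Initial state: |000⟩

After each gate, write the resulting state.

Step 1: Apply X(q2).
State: |001⟩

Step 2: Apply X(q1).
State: |011⟩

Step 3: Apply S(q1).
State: i|011⟩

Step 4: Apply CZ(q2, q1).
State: -i|011⟩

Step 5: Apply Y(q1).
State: -|001⟩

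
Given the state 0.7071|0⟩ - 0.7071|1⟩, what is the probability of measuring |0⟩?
0.5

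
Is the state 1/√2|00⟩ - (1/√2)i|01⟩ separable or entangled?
Separable

Writing the state as a|00⟩ + b|01⟩ + c|10⟩ + d|11⟩, it is a product state iff ad − bc = 0.
Here (a, b, c, d) = (1/√2, -(1/√2)i, 0, 0): ad − bc = (1/√2)(0) − (-(1/√2)i)(0) = 0, so the state is separable.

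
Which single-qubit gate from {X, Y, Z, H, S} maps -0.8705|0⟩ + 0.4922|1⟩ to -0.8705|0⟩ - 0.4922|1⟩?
Z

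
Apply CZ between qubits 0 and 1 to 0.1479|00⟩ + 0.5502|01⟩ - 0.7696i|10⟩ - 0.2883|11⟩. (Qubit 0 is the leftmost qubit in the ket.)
0.1479|00⟩ + 0.5502|01⟩ - 0.7696i|10⟩ + 0.2883|11⟩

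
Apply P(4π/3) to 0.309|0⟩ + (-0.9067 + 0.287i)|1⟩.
0.309|0⟩ + (0.7019 + 0.6417i)|1⟩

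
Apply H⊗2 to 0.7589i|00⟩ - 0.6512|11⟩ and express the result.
(-0.3256 + 0.3795i)|00⟩ + (0.3256 + 0.3795i)|01⟩ + (0.3256 + 0.3795i)|10⟩ + (-0.3256 + 0.3795i)|11⟩

H⊗2 gives amp(|y⟩) = (1/2) Σ_x (−1)^(x·y) amp(|x⟩), where x·y is the number of positions in which both x and y have a 1.
|00⟩: (0.7589i - 0.6512)/2 = (-0.3256 + 0.3795i)
|01⟩: (0.7589i + 0.6512)/2 = (0.3256 + 0.3795i)
|10⟩: (0.7589i + 0.6512)/2 = (0.3256 + 0.3795i)
|11⟩: (0.7589i - 0.6512)/2 = (-0.3256 + 0.3795i)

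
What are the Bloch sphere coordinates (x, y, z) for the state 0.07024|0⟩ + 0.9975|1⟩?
(0.1401, 0, -0.9901)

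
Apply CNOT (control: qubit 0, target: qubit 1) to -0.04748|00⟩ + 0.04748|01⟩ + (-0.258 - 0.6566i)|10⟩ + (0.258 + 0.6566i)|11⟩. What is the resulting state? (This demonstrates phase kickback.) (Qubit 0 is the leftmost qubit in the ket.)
-0.04748|00⟩ + 0.04748|01⟩ + (0.258 + 0.6566i)|10⟩ + (-0.258 - 0.6566i)|11⟩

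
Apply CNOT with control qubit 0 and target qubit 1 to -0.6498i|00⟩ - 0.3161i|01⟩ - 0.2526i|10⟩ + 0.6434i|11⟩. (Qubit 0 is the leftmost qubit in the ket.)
-0.6498i|00⟩ - 0.3161i|01⟩ + 0.6434i|10⟩ - 0.2526i|11⟩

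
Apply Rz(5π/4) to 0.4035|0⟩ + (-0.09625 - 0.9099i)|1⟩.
(-0.1544 - 0.3728i)|0⟩ + (0.8775 + 0.2593i)|1⟩

Rz(5π/4) = [[e^(−iθ/2), 0], [0, e^(iθ/2)]] with e^(±iθ/2) = cos(θ/2) ± i·sin(θ/2); θ = 5π/4, cos(θ/2) ≈ -0.382683, sin(θ/2) ≈ 0.92388.
With a = amp(|0⟩) = 0.4035 and b = amp(|1⟩) = (-0.09625 - 0.9099i):
new amp(|0⟩) = (-0.382683 - 0.92388i)·a = (-0.1544 - 0.3728i)
new amp(|1⟩) = (-0.382683 + 0.92388i)·b = (0.8775 + 0.2593i)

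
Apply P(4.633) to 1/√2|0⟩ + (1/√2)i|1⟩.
1/√2|0⟩ + (0.7049 - 0.05608i)|1⟩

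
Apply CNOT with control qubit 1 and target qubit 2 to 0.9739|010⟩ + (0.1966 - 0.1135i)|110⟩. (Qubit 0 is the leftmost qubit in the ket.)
0.9739|011⟩ + (0.1966 - 0.1135i)|111⟩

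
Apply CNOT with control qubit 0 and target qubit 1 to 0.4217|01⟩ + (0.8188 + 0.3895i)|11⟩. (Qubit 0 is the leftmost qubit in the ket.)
0.4217|01⟩ + (0.8188 + 0.3895i)|10⟩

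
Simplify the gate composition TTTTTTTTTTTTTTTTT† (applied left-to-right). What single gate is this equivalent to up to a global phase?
T†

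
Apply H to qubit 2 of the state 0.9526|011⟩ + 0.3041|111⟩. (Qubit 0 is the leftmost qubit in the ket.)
0.6736|010⟩ - 0.6736|011⟩ + 0.215|110⟩ - 0.215|111⟩

H on qubit 2 mixes each pair of kets that differ only in qubit 2: amplitudes (a, b) of (|…0…⟩, |…1…⟩) become ((a + b)/√2, (a − b)/√2). Kets absent from the input have amplitude 0.
(|010⟩, |011⟩): (a, b) = (0, 0.9526) → (0.6736, -0.6736)
(|110⟩, |111⟩): (a, b) = (0, 0.3041) → (0.215, -0.215)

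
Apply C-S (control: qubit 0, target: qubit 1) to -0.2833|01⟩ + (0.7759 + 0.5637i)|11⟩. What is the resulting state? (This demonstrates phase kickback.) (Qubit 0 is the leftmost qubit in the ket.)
-0.2833|01⟩ + (-0.5637 + 0.7759i)|11⟩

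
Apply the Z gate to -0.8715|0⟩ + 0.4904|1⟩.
-0.8715|0⟩ - 0.4904|1⟩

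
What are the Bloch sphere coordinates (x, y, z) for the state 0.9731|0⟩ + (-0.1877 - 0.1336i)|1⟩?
(-0.3653, -0.26, 0.8938)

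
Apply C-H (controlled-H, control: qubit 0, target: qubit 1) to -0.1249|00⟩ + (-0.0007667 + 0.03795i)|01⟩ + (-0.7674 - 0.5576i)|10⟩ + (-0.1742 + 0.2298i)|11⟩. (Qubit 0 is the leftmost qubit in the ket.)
-0.1249|00⟩ + (-0.0007667 + 0.03795i)|01⟩ + (-0.6658 - 0.2318i)|10⟩ + (-0.4195 - 0.5568i)|11⟩

C-H leaves the control-|0⟩ kets |00⟩, |01⟩ unchanged and applies H to qubit 1 on the control-|1⟩ pair (|10⟩, |11⟩).
H = [[1/√2, 1/√2], [1/√2, -1/√2]].
With a = amp(|10⟩) = (-0.7674 - 0.5576i) and b = amp(|11⟩) = (-0.1742 + 0.2298i):
new amp(|10⟩) = (1/√2)·a + (1/√2)·b = (-0.6658 - 0.2318i)
new amp(|11⟩) = (1/√2)·a + (-1/√2)·b = (-0.4195 - 0.5568i)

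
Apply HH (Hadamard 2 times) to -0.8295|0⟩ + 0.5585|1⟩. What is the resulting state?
-0.8295|0⟩ + 0.5585|1⟩

H² = I, so an even number of Hadamards cancels: H^2 = I and the state is unchanged.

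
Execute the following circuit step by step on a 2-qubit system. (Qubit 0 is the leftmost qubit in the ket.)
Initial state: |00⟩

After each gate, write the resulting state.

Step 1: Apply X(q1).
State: |01⟩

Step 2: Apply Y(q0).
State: i|11⟩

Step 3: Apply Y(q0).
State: |01⟩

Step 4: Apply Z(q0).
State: |01⟩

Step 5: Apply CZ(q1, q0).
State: |01⟩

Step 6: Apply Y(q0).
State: i|11⟩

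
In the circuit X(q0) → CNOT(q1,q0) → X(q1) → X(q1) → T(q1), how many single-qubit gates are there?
4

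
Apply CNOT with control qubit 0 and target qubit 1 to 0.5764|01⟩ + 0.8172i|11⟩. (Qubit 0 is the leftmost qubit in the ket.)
0.5764|01⟩ + 0.8172i|10⟩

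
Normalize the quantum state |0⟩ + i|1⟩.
1/√2|0⟩ + (1/√2)i|1⟩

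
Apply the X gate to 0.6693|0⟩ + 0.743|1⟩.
0.743|0⟩ + 0.6693|1⟩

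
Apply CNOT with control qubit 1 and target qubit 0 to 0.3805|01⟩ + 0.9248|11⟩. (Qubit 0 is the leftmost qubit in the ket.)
0.9248|01⟩ + 0.3805|11⟩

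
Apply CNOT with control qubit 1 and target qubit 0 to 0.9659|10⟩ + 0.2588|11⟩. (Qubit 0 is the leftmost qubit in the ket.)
0.2588|01⟩ + 0.9659|10⟩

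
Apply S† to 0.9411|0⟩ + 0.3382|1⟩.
0.9411|0⟩ - 0.3382i|1⟩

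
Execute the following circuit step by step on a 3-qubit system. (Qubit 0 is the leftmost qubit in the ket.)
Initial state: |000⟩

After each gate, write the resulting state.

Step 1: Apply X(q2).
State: |001⟩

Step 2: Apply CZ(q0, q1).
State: |001⟩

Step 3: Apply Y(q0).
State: i|101⟩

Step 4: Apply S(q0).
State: -|101⟩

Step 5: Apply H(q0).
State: -1/√2|001⟩ + 1/√2|101⟩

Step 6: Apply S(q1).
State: -1/√2|001⟩ + 1/√2|101⟩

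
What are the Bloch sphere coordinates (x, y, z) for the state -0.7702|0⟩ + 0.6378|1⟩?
(-0.9825, 0, 0.1864)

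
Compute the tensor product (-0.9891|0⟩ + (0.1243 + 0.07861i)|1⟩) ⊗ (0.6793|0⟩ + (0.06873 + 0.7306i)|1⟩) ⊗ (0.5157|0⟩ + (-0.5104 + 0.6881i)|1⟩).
-0.3465|000⟩ + (0.3429 - 0.4623i)|001⟩ + (-0.03506 - 0.3727i)|010⟩ + (0.5319 + 0.3221i)|011⟩ + (0.04354 + 0.02754i)|100⟩ + (-0.07984 + 0.03085i)|101⟩ + (-0.02521 + 0.04962i)|110⟩ + (-0.04125 - 0.08275i)|111⟩

amp(|b₁b₂…⟩) = product of the factor amplitudes for bits b₁, b₂, …; only kets whose every factor amplitude is nonzero survive.
|000⟩: (-0.9891)(0.6793)(0.5157) = -0.3465
|001⟩: (-0.9891)(0.6793)(-0.5104 + 0.6881i) = (0.3429 - 0.4623i)
|010⟩: (-0.9891)(0.06873 + 0.7306i)(0.5157) = (-0.03506 - 0.3727i)
|011⟩: (-0.9891)(0.06873 + 0.7306i)(-0.5104 + 0.6881i) = (0.5319 + 0.3221i)
|100⟩: (0.1243 + 0.07861i)(0.6793)(0.5157) = (0.04354 + 0.02754i)
|101⟩: (0.1243 + 0.07861i)(0.6793)(-0.5104 + 0.6881i) = (-0.07984 + 0.03085i)
|110⟩: (0.1243 + 0.07861i)(0.06873 + 0.7306i)(0.5157) = (-0.02521 + 0.04962i)
|111⟩: (0.1243 + 0.07861i)(0.06873 + 0.7306i)(-0.5104 + 0.6881i) = (-0.04125 - 0.08275i)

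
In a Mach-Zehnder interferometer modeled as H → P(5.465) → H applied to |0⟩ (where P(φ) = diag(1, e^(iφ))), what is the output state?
(0.8418 - 0.365i)|0⟩ + (0.1582 + 0.365i)|1⟩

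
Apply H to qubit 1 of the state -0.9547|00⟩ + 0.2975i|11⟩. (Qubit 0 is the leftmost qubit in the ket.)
-0.6751|00⟩ - 0.6751|01⟩ + 0.2104i|10⟩ - 0.2104i|11⟩

H on qubit 1 mixes each pair of kets that differ only in qubit 1: amplitudes (a, b) of (|…0…⟩, |…1…⟩) become ((a + b)/√2, (a − b)/√2). Kets absent from the input have amplitude 0.
(|00⟩, |01⟩): (a, b) = (-0.9547, 0) → (-0.6751, -0.6751)
(|10⟩, |11⟩): (a, b) = (0, 0.2975i) → (0.2104i, -0.2104i)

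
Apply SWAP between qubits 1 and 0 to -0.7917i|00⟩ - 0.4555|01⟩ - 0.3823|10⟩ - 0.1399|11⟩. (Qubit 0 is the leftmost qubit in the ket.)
-0.7917i|00⟩ - 0.3823|01⟩ - 0.4555|10⟩ - 0.1399|11⟩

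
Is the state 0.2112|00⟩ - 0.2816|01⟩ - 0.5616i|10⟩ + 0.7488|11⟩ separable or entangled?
Entangled

Writing the state as a|00⟩ + b|01⟩ + c|10⟩ + d|11⟩, it is a product state iff ad − bc = 0.
Here (a, b, c, d) = (0.2112, -0.2816, -0.5616i, 0.7488): ad − bc = (0.2112)(0.7488) − (-0.2816)(-0.5616i) = (0.1581 - 0.1581i) ≠ 0, so the state is entangled.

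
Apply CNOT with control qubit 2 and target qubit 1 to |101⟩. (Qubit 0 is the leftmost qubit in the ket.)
|111⟩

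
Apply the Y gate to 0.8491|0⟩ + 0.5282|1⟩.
-0.5282i|0⟩ + 0.8491i|1⟩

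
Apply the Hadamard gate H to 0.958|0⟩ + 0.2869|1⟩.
0.8803|0⟩ + 0.4745|1⟩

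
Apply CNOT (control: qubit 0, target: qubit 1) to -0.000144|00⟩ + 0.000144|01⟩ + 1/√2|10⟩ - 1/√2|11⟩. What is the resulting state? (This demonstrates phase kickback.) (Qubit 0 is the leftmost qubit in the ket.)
-0.000144|00⟩ + 0.000144|01⟩ - 1/√2|10⟩ + 1/√2|11⟩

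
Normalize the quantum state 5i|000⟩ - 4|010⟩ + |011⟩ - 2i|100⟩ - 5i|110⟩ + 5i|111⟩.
0.5103i|000⟩ - 1/√6|010⟩ + 0.1021|011⟩ - 0.2041i|100⟩ - 0.5103i|110⟩ + 0.5103i|111⟩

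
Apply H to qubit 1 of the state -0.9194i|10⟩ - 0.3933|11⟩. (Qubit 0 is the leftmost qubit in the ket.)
(-0.2781 - 0.6501i)|10⟩ + (0.2781 - 0.6501i)|11⟩

H on qubit 1 mixes each pair of kets that differ only in qubit 1: amplitudes (a, b) of (|…0…⟩, |…1…⟩) become ((a + b)/√2, (a − b)/√2). Kets absent from the input have amplitude 0.
(|10⟩, |11⟩): (a, b) = (-0.9194i, -0.3933) → ((-0.2781 - 0.6501i), (0.2781 - 0.6501i))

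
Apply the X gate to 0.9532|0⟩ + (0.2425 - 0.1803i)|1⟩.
(0.2425 - 0.1803i)|0⟩ + 0.9532|1⟩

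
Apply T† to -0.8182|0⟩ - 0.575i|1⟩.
-0.8182|0⟩ + (-0.4066 - 0.4066i)|1⟩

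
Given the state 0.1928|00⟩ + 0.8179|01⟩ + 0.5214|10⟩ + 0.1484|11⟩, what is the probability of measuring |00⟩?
0.03717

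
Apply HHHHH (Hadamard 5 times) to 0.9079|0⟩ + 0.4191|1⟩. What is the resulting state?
0.9383|0⟩ + 0.3456|1⟩

H² = I, so H^5 = H: a single Hadamard. With (a, b) = (0.9079, 0.4191), H gives ((a + b)/√2, (a − b)/√2) = (0.9383, 0.3456).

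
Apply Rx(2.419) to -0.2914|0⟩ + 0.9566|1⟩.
(-0.103 - 0.8948i)|0⟩ + (0.3381 + 0.2726i)|1⟩

Rx(2.419) = [[cos(θ/2), −i·sin(θ/2)], [−i·sin(θ/2), cos(θ/2)]]; θ = 2.419, cos(θ/2) ≈ 0.353487, sin(θ/2) ≈ 0.935439.
With a = amp(|0⟩) = -0.2914 and b = amp(|1⟩) = 0.9566:
new amp(|0⟩) = (0.353487)·a + (-0.935439i)·b = (-0.103 - 0.8948i)
new amp(|1⟩) = (-0.935439i)·a + (0.353487)·b = (0.3381 + 0.2726i)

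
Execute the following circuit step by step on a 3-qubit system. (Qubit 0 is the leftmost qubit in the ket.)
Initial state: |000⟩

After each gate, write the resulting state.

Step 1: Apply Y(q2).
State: i|001⟩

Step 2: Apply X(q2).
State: i|000⟩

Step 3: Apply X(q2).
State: i|001⟩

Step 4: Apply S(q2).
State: -|001⟩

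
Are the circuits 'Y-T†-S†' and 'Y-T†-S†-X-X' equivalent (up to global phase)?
Yes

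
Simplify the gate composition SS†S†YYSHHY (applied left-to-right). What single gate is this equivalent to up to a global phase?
Y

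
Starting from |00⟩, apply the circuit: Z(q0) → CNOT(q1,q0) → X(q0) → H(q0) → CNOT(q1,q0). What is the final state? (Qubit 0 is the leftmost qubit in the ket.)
1/√2|00⟩ - 1/√2|10⟩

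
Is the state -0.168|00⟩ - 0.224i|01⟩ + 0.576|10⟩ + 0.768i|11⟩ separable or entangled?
Separable

Writing the state as a|00⟩ + b|01⟩ + c|10⟩ + d|11⟩, it is a product state iff ad − bc = 0.
Here (a, b, c, d) = (-0.168, -0.224i, 0.576, 0.768i): ad − bc = (-0.168)(0.768i) − (-0.224i)(0.576) = 0, so the state is separable.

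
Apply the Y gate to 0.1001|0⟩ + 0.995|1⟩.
-0.995i|0⟩ + 0.1001i|1⟩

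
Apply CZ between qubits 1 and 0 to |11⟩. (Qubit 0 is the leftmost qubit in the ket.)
-|11⟩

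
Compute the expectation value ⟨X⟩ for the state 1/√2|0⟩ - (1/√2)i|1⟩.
0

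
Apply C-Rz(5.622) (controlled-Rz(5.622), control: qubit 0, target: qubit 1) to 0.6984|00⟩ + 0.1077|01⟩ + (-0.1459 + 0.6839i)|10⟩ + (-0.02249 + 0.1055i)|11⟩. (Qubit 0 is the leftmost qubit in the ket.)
0.6984|00⟩ + 0.1077|01⟩ + (0.36 - 0.5995i)|10⟩ + (-0.01297 - 0.1071i)|11⟩

C-Rz(5.622) leaves the control-|0⟩ kets |00⟩, |01⟩ unchanged and applies Rz(5.622) to qubit 1 on the control-|1⟩ pair (|10⟩, |11⟩).
Rz(5.622) = [[e^(−iθ/2), 0], [0, e^(iθ/2)]] with e^(±iθ/2) = cos(θ/2) ± i·sin(θ/2); θ = 5.622, cos(θ/2) ≈ -0.94585, sin(θ/2) ≈ 0.324604.
With a = amp(|10⟩) = (-0.1459 + 0.6839i) and b = amp(|11⟩) = (-0.02249 + 0.1055i):
new amp(|10⟩) = (-0.94585 - 0.324604i)·a = (0.36 - 0.5995i)
new amp(|11⟩) = (-0.94585 + 0.324604i)·b = (-0.01297 - 0.1071i)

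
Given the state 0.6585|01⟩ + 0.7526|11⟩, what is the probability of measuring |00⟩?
0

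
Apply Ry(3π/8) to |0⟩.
0.8315|0⟩ + 0.5556|1⟩

Ry(3π/8) = [[cos(θ/2), −sin(θ/2)], [sin(θ/2), cos(θ/2)]]; θ = 3π/8, cos(θ/2) ≈ 0.83147, sin(θ/2) ≈ 0.55557.
With a = amp(|0⟩) = 1 and b = amp(|1⟩) = 0:
new amp(|0⟩) = (0.83147)·a + (-0.55557)·b = 0.8315
new amp(|1⟩) = (0.55557)·a + (0.83147)·b = 0.5556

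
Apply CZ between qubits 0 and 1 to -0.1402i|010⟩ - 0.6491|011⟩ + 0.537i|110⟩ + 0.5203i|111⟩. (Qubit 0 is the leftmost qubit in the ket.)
-0.1402i|010⟩ - 0.6491|011⟩ - 0.537i|110⟩ - 0.5203i|111⟩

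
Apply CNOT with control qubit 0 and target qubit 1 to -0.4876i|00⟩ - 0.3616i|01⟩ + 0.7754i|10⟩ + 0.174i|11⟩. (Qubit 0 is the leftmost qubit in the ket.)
-0.4876i|00⟩ - 0.3616i|01⟩ + 0.174i|10⟩ + 0.7754i|11⟩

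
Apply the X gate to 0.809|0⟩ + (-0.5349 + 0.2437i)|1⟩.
(-0.5349 + 0.2437i)|0⟩ + 0.809|1⟩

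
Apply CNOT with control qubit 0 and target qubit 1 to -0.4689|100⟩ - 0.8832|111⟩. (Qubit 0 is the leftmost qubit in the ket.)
-0.8832|101⟩ - 0.4689|110⟩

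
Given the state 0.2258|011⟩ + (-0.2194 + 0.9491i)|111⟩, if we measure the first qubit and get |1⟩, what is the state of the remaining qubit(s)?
(-0.2252 + 0.9743i)|11⟩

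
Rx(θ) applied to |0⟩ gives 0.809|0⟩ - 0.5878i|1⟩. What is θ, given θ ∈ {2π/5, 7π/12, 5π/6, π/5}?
2π/5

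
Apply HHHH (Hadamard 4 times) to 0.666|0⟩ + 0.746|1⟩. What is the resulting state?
0.666|0⟩ + 0.746|1⟩

H² = I, so an even number of Hadamards cancels: H^4 = I and the state is unchanged.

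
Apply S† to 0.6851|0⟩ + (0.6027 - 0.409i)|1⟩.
0.6851|0⟩ + (-0.409 - 0.6027i)|1⟩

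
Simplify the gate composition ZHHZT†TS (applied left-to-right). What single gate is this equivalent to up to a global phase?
S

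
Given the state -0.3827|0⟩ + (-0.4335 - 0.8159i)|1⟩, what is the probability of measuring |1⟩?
0.8536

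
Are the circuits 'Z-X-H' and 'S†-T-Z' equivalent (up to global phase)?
No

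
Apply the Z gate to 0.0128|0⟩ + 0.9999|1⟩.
0.0128|0⟩ - 0.9999|1⟩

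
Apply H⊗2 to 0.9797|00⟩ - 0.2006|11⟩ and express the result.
0.3896|00⟩ + 0.5902|01⟩ + 0.5902|10⟩ + 0.3896|11⟩

H⊗2 gives amp(|y⟩) = (1/2) Σ_x (−1)^(x·y) amp(|x⟩), where x·y is the number of positions in which both x and y have a 1.
|00⟩: (0.9797 - 0.2006)/2 = 0.3896
|01⟩: (0.9797 + 0.2006)/2 = 0.5902
|10⟩: (0.9797 + 0.2006)/2 = 0.5902
|11⟩: (0.9797 - 0.2006)/2 = 0.3896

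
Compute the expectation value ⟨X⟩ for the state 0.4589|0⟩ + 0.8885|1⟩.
0.8155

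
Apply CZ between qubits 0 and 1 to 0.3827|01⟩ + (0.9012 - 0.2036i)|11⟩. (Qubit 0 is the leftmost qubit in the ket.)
0.3827|01⟩ + (-0.9012 + 0.2036i)|11⟩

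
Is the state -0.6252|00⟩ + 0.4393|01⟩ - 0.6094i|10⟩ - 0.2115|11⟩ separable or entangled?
Entangled

Writing the state as a|00⟩ + b|01⟩ + c|10⟩ + d|11⟩, it is a product state iff ad − bc = 0.
Here (a, b, c, d) = (-0.6252, 0.4393, -0.6094i, -0.2115): ad − bc = (-0.6252)(-0.2115) − (0.4393)(-0.6094i) = (0.1322 + 0.2677i) ≠ 0, so the state is entangled.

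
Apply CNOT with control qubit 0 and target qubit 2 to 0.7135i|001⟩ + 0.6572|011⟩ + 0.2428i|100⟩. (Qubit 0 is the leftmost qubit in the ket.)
0.7135i|001⟩ + 0.6572|011⟩ + 0.2428i|101⟩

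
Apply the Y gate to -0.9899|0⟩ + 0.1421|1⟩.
-0.1421i|0⟩ - 0.9899i|1⟩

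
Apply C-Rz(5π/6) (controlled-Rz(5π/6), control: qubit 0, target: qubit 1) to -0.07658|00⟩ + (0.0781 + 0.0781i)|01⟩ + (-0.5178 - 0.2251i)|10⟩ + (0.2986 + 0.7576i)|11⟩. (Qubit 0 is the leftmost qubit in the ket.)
-0.07658|00⟩ + (0.0781 + 0.0781i)|01⟩ + (-0.3514 + 0.4419i)|10⟩ + (-0.6545 + 0.4845i)|11⟩

C-Rz(5π/6) leaves the control-|0⟩ kets |00⟩, |01⟩ unchanged and applies Rz(5π/6) to qubit 1 on the control-|1⟩ pair (|10⟩, |11⟩).
Rz(5π/6) = [[e^(−iθ/2), 0], [0, e^(iθ/2)]] with e^(±iθ/2) = cos(θ/2) ± i·sin(θ/2); θ = 5π/6, cos(θ/2) ≈ 0.258819, sin(θ/2) ≈ 0.965926.
With a = amp(|10⟩) = (-0.5178 - 0.2251i) and b = amp(|11⟩) = (0.2986 + 0.7576i):
new amp(|10⟩) = (0.258819 - 0.965926i)·a = (-0.3514 + 0.4419i)
new amp(|11⟩) = (0.258819 + 0.965926i)·b = (-0.6545 + 0.4845i)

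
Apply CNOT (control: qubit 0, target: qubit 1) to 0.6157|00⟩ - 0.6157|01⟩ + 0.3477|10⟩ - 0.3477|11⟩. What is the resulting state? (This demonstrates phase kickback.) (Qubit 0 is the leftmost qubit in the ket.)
0.6157|00⟩ - 0.6157|01⟩ - 0.3477|10⟩ + 0.3477|11⟩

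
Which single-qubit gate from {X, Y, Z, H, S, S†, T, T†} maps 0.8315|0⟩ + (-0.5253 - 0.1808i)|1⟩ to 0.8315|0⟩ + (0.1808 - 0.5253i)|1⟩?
S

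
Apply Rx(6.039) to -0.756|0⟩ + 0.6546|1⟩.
(0.7504 - 0.07972i)|0⟩ + (-0.6497 + 0.09207i)|1⟩

Rx(6.039) = [[cos(θ/2), −i·sin(θ/2)], [−i·sin(θ/2), cos(θ/2)]]; θ = 6.039, cos(θ/2) ≈ -0.992556, sin(θ/2) ≈ 0.12179.
With a = amp(|0⟩) = -0.756 and b = amp(|1⟩) = 0.6546:
new amp(|0⟩) = (-0.992556)·a + (-0.12179i)·b = (0.7504 - 0.07972i)
new amp(|1⟩) = (-0.12179i)·a + (-0.992556)·b = (-0.6497 + 0.09207i)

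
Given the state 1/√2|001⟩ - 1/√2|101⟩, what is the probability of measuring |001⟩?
1/2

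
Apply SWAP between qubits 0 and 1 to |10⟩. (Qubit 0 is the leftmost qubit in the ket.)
|01⟩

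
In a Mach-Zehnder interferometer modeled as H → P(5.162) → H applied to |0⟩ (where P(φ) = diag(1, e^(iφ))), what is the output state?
(0.7173 - 0.4503i)|0⟩ + (0.2827 + 0.4503i)|1⟩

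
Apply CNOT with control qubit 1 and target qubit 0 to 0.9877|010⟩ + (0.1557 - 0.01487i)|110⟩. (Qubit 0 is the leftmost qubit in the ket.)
(0.1557 - 0.01487i)|010⟩ + 0.9877|110⟩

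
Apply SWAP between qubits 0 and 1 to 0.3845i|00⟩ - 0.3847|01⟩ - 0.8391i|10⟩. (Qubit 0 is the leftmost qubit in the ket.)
0.3845i|00⟩ - 0.8391i|01⟩ - 0.3847|10⟩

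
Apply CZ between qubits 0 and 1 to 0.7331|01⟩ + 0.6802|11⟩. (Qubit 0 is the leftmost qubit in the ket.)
0.7331|01⟩ - 0.6802|11⟩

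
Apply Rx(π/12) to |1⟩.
-0.1305i|0⟩ + 0.9914|1⟩

Rx(π/12) = [[cos(θ/2), −i·sin(θ/2)], [−i·sin(θ/2), cos(θ/2)]]; θ = π/12, cos(θ/2) ≈ 0.991445, sin(θ/2) ≈ 0.130526.
With a = amp(|0⟩) = 0 and b = amp(|1⟩) = 1:
new amp(|0⟩) = (0.991445)·a + (-0.130526i)·b = -0.1305i
new amp(|1⟩) = (-0.130526i)·a + (0.991445)·b = 0.9914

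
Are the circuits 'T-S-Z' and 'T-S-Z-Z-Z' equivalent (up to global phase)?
Yes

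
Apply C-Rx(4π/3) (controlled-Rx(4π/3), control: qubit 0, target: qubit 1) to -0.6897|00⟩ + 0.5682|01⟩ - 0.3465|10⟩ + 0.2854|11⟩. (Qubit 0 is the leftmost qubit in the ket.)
-0.6897|00⟩ + 0.5682|01⟩ + (0.1733 - 0.2472i)|10⟩ + (-0.1427 + 0.3001i)|11⟩

C-Rx(4π/3) leaves the control-|0⟩ kets |00⟩, |01⟩ unchanged and applies Rx(4π/3) to qubit 1 on the control-|1⟩ pair (|10⟩, |11⟩).
Rx(4π/3) = [[cos(θ/2), −i·sin(θ/2)], [−i·sin(θ/2), cos(θ/2)]]; θ = 4π/3, cos(θ/2) ≈ -0.5, sin(θ/2) ≈ 0.866025.
With a = amp(|10⟩) = -0.3465 and b = amp(|11⟩) = 0.2854:
new amp(|10⟩) = (-0.5)·a + (-0.866025i)·b = (0.1733 - 0.2472i)
new amp(|11⟩) = (-0.866025i)·a + (-0.5)·b = (-0.1427 + 0.3001i)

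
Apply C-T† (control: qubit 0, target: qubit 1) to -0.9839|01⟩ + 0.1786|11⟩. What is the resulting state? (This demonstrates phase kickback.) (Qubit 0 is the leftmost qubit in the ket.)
-0.9839|01⟩ + (0.1263 - 0.1263i)|11⟩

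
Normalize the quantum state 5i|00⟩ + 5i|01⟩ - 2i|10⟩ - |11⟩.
0.6742i|00⟩ + 0.6742i|01⟩ - 0.2697i|10⟩ - 0.1348|11⟩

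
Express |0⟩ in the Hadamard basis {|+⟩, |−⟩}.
1/√2|+⟩ + 1/√2|−⟩

With |ψ⟩ = α|0⟩ + β|1⟩, the Hadamard-basis coefficients are ⟨+|ψ⟩ = (α + β)/√2 and ⟨−|ψ⟩ = (α − β)/√2.
Here α = 1, β = 0: (α + β)/√2 = 1/√2, (α − β)/√2 = 1/√2.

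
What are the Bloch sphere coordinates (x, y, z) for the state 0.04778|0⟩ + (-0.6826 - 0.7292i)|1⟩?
(-0.06523, -0.06968, -0.9954)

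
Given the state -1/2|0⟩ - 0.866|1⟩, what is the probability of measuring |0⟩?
1/4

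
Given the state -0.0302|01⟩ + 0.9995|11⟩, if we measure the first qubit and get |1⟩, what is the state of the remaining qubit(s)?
|1⟩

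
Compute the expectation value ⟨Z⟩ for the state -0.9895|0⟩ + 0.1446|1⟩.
0.9582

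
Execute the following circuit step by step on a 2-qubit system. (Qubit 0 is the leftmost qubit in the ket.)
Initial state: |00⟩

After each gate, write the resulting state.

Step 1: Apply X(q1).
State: |01⟩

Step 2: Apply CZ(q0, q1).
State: |01⟩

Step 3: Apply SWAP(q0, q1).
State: |10⟩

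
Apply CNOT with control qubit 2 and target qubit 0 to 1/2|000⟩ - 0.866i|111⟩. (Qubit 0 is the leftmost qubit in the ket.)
1/2|000⟩ - 0.866i|011⟩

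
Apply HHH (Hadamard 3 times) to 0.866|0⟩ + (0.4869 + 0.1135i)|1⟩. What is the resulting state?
(0.9566 + 0.08026i)|0⟩ + (0.2681 - 0.08026i)|1⟩

H² = I, so H^3 = H: a single Hadamard. With (a, b) = (0.866, (0.4869 + 0.1135i)), H gives ((a + b)/√2, (a − b)/√2) = ((0.9566 + 0.08026i), (0.2681 - 0.08026i)).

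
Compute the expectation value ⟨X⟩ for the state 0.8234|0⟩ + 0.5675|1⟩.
0.9346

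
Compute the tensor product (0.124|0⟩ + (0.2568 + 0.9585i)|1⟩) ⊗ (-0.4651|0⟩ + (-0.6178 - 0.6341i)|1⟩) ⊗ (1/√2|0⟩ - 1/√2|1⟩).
-0.04078|000⟩ + 0.04078|001⟩ + (-0.05417 - 0.0556i)|010⟩ + (0.05417 + 0.0556i)|011⟩ + (-0.08446 - 0.3152i)|100⟩ + (0.08446 + 0.3152i)|101⟩ + (0.3176 - 0.5339i)|110⟩ + (-0.3176 + 0.5339i)|111⟩

amp(|b₁b₂…⟩) = product of the factor amplitudes for bits b₁, b₂, …; only kets whose every factor amplitude is nonzero survive.
|000⟩: (0.124)(-0.4651)(1/√2) = -0.04078
|001⟩: (0.124)(-0.4651)(-1/√2) = 0.04078
|010⟩: (0.124)(-0.6178 - 0.6341i)(1/√2) = (-0.05417 - 0.0556i)
|011⟩: (0.124)(-0.6178 - 0.6341i)(-1/√2) = (0.05417 + 0.0556i)
|100⟩: (0.2568 + 0.9585i)(-0.4651)(1/√2) = (-0.08446 - 0.3152i)
|101⟩: (0.2568 + 0.9585i)(-0.4651)(-1/√2) = (0.08446 + 0.3152i)
|110⟩: (0.2568 + 0.9585i)(-0.6178 - 0.6341i)(1/√2) = (0.3176 - 0.5339i)
|111⟩: (0.2568 + 0.9585i)(-0.6178 - 0.6341i)(-1/√2) = (-0.3176 + 0.5339i)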